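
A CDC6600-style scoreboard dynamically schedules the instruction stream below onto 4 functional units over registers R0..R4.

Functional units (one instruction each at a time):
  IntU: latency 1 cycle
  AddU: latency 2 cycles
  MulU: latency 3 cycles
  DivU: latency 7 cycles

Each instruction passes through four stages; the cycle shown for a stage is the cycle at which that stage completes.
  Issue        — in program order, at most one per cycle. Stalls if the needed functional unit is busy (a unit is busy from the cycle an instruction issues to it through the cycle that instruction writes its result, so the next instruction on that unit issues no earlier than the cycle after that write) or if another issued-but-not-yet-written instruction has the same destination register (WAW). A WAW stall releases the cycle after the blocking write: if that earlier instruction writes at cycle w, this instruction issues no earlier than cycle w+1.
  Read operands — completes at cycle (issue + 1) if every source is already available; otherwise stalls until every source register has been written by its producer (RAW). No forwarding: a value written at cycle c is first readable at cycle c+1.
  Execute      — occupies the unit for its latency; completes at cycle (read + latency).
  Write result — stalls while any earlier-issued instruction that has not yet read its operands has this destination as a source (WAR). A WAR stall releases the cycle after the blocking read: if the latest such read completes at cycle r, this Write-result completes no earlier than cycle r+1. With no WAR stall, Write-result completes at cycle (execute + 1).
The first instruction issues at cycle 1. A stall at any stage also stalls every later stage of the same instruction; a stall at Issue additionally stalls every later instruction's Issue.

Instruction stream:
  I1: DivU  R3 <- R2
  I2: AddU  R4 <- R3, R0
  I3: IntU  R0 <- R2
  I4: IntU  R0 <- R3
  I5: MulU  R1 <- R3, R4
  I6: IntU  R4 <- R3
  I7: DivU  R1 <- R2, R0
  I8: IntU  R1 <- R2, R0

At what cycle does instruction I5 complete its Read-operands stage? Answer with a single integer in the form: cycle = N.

  I1 | 1 | 2 | 9 | 10
  I2 | 2 | 11 | 13 | 14   RAW R3: wait I1 write@10
  I3 | 3 | 4 | 5 | 12   WAR R0: wait I2 read@11
  I4 | 13 | 14 | 15 | 16   struct: IntU busy until I3 writes@12
  I5 | 14 | 15 | 18 | 19
  I6 | 17 | 18 | 19 | 20   struct: IntU busy until I4 writes@16
  I7 | 20 | 21 | 28 | 29   WAW R1: wait I5 write@19
  I8 | 30 | 31 | 32 | 33   WAW R1: wait I7 write@29

cycle = 15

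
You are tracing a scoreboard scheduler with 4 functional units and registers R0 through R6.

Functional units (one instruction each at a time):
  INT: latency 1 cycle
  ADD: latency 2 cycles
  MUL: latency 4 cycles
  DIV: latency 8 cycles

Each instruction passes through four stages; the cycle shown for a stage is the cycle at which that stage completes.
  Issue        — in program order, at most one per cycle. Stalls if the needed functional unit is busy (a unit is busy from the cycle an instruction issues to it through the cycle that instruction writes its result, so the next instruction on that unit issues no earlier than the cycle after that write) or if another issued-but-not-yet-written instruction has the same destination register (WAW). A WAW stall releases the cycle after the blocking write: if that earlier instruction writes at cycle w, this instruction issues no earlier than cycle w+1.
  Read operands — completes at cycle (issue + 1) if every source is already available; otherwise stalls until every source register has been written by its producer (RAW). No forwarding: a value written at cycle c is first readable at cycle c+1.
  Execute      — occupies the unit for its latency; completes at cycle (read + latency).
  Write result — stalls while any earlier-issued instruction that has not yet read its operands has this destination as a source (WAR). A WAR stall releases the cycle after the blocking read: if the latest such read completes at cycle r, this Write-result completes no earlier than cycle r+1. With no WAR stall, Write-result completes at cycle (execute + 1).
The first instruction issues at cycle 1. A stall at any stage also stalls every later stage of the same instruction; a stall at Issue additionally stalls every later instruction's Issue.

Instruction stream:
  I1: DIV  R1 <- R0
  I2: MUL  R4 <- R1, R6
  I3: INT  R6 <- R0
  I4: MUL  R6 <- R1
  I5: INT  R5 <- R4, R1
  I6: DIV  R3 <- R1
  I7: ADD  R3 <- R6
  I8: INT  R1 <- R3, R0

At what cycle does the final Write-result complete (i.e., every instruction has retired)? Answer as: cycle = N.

cycle 1: I1 issues→DIV
cycle 2: I1 reads · I2 issues→MUL
cycle 3: I3 issues→INT
cycle 4: I3 reads
cycle 5: I3 exec-done
cycle 10: I1 exec-done
cycle 11: I1 writes R1
cycle 12: I2 reads
cycle 13: I3 writes R6
cycle 16: I2 exec-done
cycle 17: I2 writes R4
cycle 18: I4 issues→MUL
cycle 19: I4 reads · I5 issues→INT
cycle 20: I5 reads · I6 issues→DIV
cycle 21: I5 exec-done · I6 reads
cycle 22: I5 writes R5
cycle 23: I4 exec-done
cycle 24: I4 writes R6
cycle 29: I6 exec-done
cycle 30: I6 writes R3
cycle 31: I7 issues→ADD
cycle 32: I7 reads · I8 issues→INT
cycle 34: I7 exec-done
cycle 35: I7 writes R3
cycle 36: I8 reads
cycle 37: I8 exec-done
cycle 38: I8 writes R1

cycle = 38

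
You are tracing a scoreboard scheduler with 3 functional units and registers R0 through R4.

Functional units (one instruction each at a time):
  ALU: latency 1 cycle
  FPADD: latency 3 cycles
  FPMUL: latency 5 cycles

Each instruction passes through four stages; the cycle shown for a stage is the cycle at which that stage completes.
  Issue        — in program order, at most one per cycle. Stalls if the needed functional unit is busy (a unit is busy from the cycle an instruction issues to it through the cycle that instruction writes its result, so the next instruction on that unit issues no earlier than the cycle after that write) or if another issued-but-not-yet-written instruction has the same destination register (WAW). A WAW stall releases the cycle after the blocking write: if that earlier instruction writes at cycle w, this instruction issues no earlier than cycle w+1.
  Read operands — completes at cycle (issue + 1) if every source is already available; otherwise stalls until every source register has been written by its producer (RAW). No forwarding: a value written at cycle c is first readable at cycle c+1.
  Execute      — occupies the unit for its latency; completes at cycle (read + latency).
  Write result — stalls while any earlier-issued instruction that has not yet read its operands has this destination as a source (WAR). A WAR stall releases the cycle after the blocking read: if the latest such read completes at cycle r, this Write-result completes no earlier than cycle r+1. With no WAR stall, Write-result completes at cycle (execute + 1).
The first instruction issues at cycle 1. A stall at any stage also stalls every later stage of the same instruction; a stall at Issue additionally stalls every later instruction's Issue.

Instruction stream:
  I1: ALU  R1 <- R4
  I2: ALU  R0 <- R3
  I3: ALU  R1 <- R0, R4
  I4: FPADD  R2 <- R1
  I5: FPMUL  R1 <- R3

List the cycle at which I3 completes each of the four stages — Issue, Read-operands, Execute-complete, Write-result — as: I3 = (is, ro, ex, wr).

[I1] 1/2/3/4
[I2] 5/6/7/8  (struct: ALU busy until I1 writes@4)
[I3] 9/10/11/12  (struct: ALU busy until I2 writes@8)
[I4] 10/13/16/17  (RAW R1: wait I3 write@12)
[I5] 13/14/19/20  (WAW R1: wait I3 write@12)

I3 = (9, 10, 11, 12)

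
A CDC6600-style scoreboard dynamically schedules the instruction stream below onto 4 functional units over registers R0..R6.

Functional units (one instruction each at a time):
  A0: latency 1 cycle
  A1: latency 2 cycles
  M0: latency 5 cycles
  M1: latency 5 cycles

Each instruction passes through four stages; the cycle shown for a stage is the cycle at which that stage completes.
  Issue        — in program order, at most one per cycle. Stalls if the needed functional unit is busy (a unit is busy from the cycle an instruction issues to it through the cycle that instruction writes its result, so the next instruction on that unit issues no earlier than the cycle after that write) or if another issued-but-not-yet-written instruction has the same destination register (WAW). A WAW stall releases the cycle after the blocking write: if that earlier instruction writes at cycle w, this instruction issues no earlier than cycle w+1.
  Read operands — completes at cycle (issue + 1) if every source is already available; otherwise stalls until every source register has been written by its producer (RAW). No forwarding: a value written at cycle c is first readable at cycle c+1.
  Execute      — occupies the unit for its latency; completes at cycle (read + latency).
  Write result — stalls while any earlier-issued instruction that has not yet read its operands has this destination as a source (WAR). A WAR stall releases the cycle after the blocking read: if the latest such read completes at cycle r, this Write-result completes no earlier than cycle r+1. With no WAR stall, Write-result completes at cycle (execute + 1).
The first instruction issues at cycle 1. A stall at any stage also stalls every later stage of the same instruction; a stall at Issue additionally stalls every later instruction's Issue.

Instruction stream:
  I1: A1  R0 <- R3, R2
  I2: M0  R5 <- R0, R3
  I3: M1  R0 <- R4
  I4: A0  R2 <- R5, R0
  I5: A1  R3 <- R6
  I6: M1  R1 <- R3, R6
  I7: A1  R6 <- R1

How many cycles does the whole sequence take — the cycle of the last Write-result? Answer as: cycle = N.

cycle = 25

t=1  issue I1 (A1)
t=2  I1 read-ops | issue I2 (M0)
t=4  I1 finished on A1
t=5  I1→R0
t=6  I2 read-ops | issue I3 (M1)
t=7  I3 read-ops | issue I4 (A0)
t=8  issue I5 (A1)
t=9  I5 read-ops
t=11  I2 finished on M0 | I5 finished on A1
t=12  I2→R5 | I3 finished on M1 | I5→R3
t=13  I3→R0
t=14  I4 read-ops | issue I6 (M1)
t=15  I4 finished on A0 | I6 read-ops | issue I7 (A1)
t=16  I4→R2
t=20  I6 finished on M1
t=21  I6→R1
t=22  I7 read-ops
t=24  I7 finished on A1
t=25  I7→R6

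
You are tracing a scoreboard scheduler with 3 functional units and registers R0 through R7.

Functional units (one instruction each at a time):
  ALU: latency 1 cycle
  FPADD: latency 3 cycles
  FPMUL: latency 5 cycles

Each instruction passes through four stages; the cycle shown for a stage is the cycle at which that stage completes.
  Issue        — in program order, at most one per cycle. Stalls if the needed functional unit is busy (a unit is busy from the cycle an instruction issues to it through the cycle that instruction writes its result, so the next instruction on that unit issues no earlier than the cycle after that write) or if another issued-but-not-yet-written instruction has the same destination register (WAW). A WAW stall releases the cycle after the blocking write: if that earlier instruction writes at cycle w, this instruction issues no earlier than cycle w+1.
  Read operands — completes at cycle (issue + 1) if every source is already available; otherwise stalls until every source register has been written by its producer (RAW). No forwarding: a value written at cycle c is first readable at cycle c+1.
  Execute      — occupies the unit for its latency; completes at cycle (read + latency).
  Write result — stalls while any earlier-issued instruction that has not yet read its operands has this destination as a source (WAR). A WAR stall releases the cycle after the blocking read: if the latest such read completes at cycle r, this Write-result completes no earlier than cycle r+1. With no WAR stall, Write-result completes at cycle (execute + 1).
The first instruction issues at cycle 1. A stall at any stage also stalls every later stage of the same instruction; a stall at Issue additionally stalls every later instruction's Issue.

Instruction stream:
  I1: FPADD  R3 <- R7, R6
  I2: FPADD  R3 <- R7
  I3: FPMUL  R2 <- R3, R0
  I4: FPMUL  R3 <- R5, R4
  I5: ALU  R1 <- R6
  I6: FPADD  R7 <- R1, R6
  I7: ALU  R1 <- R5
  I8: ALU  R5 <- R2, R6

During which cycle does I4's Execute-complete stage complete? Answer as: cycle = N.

cycle = 26

t=1  I1 dispatched to FPADD
t=2  I1 operands ready
t=5  I1 complete
t=6  R3←I1
t=7  I2 dispatched to FPADD
t=8  I2 operands ready · I3 dispatched to FPMUL
t=11  I2 complete
t=12  R3←I2
t=13  I3 operands ready
t=18  I3 complete
t=19  R2←I3
t=20  I4 dispatched to FPMUL
t=21  I4 operands ready · I5 dispatched to ALU
t=22  I5 operands ready · I6 dispatched to FPADD
t=23  I5 complete
t=24  R1←I5
t=25  I6 operands ready · I7 dispatched to ALU
t=26  I4 complete · I7 operands ready
t=27  R3←I4 · I7 complete
t=28  I6 complete · R1←I7
t=29  R7←I6 · I8 dispatched to ALU
t=30  I8 operands ready
t=31  I8 complete
t=32  R5←I8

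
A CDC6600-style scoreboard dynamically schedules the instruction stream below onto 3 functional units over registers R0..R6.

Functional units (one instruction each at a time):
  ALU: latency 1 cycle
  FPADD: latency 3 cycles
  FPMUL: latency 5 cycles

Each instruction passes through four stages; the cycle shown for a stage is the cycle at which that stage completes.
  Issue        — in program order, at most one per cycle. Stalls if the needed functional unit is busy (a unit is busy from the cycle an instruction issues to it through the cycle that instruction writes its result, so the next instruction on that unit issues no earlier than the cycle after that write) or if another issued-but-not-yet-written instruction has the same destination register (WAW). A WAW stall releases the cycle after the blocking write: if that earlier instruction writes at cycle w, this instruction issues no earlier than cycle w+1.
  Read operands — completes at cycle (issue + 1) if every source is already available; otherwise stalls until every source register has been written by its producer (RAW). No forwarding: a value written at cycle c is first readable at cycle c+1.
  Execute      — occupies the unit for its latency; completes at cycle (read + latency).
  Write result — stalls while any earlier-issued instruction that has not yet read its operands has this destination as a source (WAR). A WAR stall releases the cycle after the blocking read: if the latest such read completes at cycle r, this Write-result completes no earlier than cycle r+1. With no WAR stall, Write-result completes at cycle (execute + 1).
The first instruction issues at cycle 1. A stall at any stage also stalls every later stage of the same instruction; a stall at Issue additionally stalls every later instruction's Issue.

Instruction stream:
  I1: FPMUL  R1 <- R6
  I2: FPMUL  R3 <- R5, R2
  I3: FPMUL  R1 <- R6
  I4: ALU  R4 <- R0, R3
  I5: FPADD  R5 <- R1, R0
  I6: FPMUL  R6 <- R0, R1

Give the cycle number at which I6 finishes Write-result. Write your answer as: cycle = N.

[1] I1→FPMUL
[2] I1 RO
[7] I1 EX
[8] I1 WR R1
[9] I2→FPMUL
[10] I2 RO
[15] I2 EX
[16] I2 WR R3
[17] I3→FPMUL
[18] I3 RO, I4→ALU
[19] I4 RO, I5→FPADD
[20] I4 EX
[21] I4 WR R4
[23] I3 EX
[24] I3 WR R1
[25] I5 RO, I6→FPMUL
[26] I6 RO
[28] I5 EX
[29] I5 WR R5
[31] I6 EX
[32] I6 WR R6

cycle = 32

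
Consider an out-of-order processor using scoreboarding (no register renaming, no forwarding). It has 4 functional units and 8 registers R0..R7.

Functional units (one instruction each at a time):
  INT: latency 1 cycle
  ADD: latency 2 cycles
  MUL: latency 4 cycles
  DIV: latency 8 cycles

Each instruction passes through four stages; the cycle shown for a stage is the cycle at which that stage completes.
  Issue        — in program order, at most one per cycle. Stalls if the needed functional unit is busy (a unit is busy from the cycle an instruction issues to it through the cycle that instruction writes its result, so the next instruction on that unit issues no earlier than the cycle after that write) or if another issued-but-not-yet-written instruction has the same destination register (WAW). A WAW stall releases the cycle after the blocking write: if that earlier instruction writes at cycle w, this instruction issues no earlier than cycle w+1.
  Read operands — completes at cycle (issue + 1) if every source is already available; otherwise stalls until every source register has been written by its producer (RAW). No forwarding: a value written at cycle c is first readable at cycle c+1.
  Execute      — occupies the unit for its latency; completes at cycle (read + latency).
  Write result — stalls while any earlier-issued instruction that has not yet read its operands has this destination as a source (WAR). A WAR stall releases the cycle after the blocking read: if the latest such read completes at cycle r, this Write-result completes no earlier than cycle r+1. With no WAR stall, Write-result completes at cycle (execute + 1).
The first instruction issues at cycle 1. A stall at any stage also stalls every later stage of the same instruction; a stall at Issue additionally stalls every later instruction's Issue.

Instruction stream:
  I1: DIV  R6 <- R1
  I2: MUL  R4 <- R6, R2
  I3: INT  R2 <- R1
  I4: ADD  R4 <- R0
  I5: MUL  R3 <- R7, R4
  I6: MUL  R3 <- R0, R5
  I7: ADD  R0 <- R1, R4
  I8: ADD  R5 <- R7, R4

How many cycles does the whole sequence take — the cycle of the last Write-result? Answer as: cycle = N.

cycle = 39

I1: IS=1 RO=2 EX=10 WR=11
I2: IS=2 RO=12 EX=16 WR=17  [RAW R6: wait I1 write@11]
I3: IS=3 RO=4 EX=5 WR=13  [WAR R2: wait I2 read@12]
I4: IS=18 RO=19 EX=21 WR=22  [WAW R4: wait I2 write@17]
I5: IS=19 RO=23 EX=27 WR=28  [RAW R4: wait I4 write@22]
I6: IS=29 RO=30 EX=34 WR=35  [struct: MUL busy until I5 writes@28]
I7: IS=30 RO=31 EX=33 WR=34
I8: IS=35 RO=36 EX=38 WR=39  [struct: ADD busy until I7 writes@34]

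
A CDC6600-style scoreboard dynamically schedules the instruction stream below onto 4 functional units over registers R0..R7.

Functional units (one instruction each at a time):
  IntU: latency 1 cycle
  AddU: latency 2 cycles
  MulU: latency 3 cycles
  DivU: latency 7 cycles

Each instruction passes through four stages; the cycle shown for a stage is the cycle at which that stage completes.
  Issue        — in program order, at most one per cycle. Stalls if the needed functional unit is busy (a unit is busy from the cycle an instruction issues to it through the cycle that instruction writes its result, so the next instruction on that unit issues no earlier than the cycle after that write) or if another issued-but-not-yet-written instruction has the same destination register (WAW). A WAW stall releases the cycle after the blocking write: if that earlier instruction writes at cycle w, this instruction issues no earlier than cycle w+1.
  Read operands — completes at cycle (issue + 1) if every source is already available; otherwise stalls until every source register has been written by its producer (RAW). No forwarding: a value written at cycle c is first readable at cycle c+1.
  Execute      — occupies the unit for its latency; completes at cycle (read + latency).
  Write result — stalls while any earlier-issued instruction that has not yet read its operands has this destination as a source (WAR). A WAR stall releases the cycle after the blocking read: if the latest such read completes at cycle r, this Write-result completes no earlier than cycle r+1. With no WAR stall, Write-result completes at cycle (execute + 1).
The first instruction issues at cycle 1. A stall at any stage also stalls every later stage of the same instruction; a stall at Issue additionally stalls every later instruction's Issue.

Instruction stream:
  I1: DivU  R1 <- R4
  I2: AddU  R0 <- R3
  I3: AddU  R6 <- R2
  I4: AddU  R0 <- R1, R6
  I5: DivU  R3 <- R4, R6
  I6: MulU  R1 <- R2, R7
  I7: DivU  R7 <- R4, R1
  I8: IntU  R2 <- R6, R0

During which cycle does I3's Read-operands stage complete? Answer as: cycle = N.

cycle = 8

t=1  I1 dispatched to DivU
t=2  I1 operands ready; I2 dispatched to AddU
t=3  I2 operands ready
t=5  I2 complete
t=6  R0←I2
t=7  I3 dispatched to AddU
t=8  I3 operands ready
t=9  I1 complete
t=10  R1←I1; I3 complete
t=11  R6←I3
t=12  I4 dispatched to AddU
t=13  I4 operands ready; I5 dispatched to DivU
t=14  I5 operands ready; I6 dispatched to MulU
t=15  I4 complete; I6 operands ready
t=16  R0←I4
t=18  I6 complete
t=19  R1←I6
t=21  I5 complete
t=22  R3←I5
t=23  I7 dispatched to DivU
t=24  I7 operands ready; I8 dispatched to IntU
t=25  I8 operands ready
t=26  I8 complete
t=27  R2←I8
t=31  I7 complete
t=32  R7←I7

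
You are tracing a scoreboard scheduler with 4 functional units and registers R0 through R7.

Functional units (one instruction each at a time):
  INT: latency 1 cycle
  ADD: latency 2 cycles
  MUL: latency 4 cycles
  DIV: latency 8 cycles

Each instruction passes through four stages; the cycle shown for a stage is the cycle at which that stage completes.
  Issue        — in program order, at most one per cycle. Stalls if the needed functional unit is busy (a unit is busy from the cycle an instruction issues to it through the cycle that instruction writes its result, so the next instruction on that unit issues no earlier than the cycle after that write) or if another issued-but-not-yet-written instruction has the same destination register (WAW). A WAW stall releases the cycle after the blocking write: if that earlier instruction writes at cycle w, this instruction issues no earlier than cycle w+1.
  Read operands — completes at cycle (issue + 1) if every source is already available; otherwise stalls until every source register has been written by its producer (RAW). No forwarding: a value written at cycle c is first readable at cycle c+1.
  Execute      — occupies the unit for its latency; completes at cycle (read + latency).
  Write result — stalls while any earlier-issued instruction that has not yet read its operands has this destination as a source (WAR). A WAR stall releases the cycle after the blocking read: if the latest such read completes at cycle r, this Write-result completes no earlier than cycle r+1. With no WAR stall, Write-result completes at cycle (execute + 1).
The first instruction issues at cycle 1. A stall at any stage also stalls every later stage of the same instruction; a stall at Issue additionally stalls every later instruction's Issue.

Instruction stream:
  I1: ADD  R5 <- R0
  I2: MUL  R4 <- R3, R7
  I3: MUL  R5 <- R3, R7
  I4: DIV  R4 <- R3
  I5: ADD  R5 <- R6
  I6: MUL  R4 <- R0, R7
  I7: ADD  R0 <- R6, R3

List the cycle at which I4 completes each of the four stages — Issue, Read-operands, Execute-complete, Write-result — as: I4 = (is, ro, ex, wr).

I4 = (10, 11, 19, 20)

[1] I1 issues→ADD
[2] I1 reads · I2 issues→MUL
[3] I2 reads
[4] I1 exec-done
[5] I1 writes R5
[7] I2 exec-done
[8] I2 writes R4
[9] I3 issues→MUL
[10] I3 reads · I4 issues→DIV
[11] I4 reads
[14] I3 exec-done
[15] I3 writes R5
[16] I5 issues→ADD
[17] I5 reads
[19] I4 exec-done · I5 exec-done
[20] I4 writes R4 · I5 writes R5
[21] I6 issues→MUL
[22] I6 reads · I7 issues→ADD
[23] I7 reads
[25] I7 exec-done
[26] I6 exec-done · I7 writes R0
[27] I6 writes R4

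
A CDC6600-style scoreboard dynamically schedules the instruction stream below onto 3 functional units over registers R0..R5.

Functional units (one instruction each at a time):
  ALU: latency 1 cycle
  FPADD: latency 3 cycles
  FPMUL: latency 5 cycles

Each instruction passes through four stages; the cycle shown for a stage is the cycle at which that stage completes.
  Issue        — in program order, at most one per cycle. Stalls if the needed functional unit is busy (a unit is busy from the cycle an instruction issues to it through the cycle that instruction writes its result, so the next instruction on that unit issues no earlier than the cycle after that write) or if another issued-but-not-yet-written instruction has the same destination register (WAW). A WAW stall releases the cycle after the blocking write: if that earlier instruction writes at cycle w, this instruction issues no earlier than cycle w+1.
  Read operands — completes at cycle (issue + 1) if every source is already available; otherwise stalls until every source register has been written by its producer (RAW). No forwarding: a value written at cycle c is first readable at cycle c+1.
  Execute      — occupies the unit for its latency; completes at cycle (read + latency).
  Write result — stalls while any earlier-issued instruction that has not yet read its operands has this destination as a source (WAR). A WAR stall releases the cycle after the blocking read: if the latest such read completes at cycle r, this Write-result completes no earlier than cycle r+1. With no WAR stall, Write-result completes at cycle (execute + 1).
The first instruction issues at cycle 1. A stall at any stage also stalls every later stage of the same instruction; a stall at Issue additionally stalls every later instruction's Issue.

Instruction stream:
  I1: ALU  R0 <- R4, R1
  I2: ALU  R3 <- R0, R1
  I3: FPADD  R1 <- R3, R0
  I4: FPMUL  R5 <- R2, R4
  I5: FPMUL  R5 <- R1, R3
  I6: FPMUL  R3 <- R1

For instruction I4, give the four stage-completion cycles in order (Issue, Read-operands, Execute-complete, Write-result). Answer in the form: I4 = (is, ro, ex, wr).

t=1  I1 issues→ALU
t=2  I1 reads
t=3  I1 exec-done
t=4  I1 writes R0
t=5  I2 issues→ALU
t=6  I2 reads | I3 issues→FPADD
t=7  I2 exec-done | I4 issues→FPMUL
t=8  I2 writes R3 | I4 reads
t=9  I3 reads
t=12  I3 exec-done
t=13  I3 writes R1 | I4 exec-done
t=14  I4 writes R5
t=15  I5 issues→FPMUL
t=16  I5 reads
t=21  I5 exec-done
t=22  I5 writes R5
t=23  I6 issues→FPMUL
t=24  I6 reads
t=29  I6 exec-done
t=30  I6 writes R3

I4 = (7, 8, 13, 14)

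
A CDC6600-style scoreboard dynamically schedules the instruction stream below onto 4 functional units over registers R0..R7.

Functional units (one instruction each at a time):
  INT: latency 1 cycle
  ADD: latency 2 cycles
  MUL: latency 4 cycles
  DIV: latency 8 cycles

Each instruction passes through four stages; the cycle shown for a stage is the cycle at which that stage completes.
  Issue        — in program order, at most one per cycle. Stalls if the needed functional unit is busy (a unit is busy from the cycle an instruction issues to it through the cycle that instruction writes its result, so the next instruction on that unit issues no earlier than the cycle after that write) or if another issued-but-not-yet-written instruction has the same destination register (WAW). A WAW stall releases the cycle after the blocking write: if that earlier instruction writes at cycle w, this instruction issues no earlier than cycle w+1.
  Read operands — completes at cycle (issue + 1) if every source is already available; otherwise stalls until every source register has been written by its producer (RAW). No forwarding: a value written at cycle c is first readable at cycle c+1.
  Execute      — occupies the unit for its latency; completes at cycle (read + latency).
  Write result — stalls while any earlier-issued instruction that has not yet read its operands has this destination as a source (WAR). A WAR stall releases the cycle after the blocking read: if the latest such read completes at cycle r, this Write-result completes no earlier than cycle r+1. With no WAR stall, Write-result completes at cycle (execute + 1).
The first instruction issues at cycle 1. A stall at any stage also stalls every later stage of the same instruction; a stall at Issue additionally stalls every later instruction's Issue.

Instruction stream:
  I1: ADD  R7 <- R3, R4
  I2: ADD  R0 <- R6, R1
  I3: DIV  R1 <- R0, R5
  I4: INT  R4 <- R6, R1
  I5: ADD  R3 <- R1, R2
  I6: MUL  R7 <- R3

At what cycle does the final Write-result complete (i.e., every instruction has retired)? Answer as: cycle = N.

t=1  I1 issues→ADD
t=2  I1 reads
t=4  I1 exec-done
t=5  I1 writes R7
t=6  I2 issues→ADD
t=7  I2 reads; I3 issues→DIV
t=8  I4 issues→INT
t=9  I2 exec-done
t=10  I2 writes R0
t=11  I3 reads; I5 issues→ADD
t=12  I6 issues→MUL
t=19  I3 exec-done
t=20  I3 writes R1
t=21  I4 reads; I5 reads
t=22  I4 exec-done
t=23  I4 writes R4; I5 exec-done
t=24  I5 writes R3
t=25  I6 reads
t=29  I6 exec-done
t=30  I6 writes R7

cycle = 30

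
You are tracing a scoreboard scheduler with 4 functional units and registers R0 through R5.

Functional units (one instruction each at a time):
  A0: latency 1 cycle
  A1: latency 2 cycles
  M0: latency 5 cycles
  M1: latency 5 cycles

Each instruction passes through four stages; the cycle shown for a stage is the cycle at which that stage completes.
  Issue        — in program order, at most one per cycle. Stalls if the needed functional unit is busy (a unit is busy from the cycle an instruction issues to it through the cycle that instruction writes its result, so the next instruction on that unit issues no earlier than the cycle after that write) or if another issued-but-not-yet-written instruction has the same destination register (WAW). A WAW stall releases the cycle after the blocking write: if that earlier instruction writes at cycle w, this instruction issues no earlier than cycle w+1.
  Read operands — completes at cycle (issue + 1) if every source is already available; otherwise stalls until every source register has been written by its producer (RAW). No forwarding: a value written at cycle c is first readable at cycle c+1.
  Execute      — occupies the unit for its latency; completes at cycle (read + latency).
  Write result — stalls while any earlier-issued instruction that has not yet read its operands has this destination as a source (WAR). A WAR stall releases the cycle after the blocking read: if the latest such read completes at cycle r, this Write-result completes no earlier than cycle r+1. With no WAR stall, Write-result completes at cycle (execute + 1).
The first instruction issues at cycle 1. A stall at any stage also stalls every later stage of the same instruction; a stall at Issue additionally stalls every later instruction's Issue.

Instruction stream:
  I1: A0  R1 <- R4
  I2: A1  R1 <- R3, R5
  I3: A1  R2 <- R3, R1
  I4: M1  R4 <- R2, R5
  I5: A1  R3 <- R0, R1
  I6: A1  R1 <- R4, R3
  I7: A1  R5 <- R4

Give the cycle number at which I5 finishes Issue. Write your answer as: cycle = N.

cycle = 15

  I1 | 1 | 2 | 3 | 4
  I2 | 5 | 6 | 8 | 9   WAW R1: wait I1 write@4
  I3 | 10 | 11 | 13 | 14   struct: A1 busy until I2 writes@9
  I4 | 11 | 15 | 20 | 21   RAW R2: wait I3 write@14
  I5 | 15 | 16 | 18 | 19   struct: A1 busy until I3 writes@14
  I6 | 20 | 22 | 24 | 25   struct: A1 busy until I5 writes@19 · RAW R4: wait I4 write@21
  I7 | 26 | 27 | 29 | 30   struct: A1 busy until I6 writes@25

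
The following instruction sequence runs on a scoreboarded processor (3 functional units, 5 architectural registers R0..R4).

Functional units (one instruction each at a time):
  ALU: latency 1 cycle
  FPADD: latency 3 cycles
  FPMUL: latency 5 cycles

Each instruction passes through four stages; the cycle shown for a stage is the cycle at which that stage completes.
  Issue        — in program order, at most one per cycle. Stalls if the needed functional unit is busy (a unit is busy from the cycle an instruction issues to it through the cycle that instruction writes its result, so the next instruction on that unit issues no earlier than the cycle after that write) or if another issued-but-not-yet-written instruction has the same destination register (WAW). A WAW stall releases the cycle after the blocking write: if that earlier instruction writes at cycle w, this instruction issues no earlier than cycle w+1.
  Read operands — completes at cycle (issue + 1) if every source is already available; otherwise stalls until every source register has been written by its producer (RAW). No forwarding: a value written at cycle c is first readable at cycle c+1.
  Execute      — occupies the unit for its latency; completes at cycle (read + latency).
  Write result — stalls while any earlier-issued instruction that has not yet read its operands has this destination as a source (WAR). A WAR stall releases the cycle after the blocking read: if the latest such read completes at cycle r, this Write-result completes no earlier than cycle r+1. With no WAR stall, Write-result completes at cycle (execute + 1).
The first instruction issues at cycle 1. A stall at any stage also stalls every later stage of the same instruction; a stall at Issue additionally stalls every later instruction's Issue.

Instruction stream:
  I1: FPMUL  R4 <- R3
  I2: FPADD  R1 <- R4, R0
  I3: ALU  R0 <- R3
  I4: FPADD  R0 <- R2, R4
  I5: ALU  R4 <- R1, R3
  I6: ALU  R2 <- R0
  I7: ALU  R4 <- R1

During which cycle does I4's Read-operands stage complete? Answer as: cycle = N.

cycle = 15

I1: IS=1 RO=2 EX=7 WR=8
I2: IS=2 RO=9 EX=12 WR=13  [RAW R4: wait I1 write@8]
I3: IS=3 RO=4 EX=5 WR=10  [WAR R0: wait I2 read@9]
I4: IS=14 RO=15 EX=18 WR=19  [struct: FPADD busy until I2 writes@13]
I5: IS=15 RO=16 EX=17 WR=18
I6: IS=19 RO=20 EX=21 WR=22  [struct: ALU busy until I5 writes@18]
I7: IS=23 RO=24 EX=25 WR=26  [struct: ALU busy until I6 writes@22]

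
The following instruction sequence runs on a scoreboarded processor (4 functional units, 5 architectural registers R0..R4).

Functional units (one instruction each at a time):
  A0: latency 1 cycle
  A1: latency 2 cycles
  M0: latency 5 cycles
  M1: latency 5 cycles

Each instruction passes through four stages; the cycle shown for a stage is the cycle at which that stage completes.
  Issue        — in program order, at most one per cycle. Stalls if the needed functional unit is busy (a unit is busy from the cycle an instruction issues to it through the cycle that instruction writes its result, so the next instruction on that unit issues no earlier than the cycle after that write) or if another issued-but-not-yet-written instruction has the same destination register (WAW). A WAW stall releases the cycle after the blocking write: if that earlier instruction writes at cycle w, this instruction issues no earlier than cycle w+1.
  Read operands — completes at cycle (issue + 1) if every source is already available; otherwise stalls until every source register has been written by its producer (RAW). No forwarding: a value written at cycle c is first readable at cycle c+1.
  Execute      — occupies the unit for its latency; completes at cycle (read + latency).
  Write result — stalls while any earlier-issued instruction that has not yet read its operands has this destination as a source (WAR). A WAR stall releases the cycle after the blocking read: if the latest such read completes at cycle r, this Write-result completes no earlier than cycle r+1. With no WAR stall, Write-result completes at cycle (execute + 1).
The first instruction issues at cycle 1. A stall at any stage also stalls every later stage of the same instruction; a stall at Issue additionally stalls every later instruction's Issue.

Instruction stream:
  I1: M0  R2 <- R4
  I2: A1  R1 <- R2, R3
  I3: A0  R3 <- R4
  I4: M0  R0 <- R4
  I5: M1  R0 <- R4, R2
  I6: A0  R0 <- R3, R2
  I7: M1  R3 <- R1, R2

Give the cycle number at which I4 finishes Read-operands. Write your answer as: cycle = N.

cycle 1: issue I1 (M0)
cycle 2: I1 read-ops, issue I2 (A1)
cycle 3: issue I3 (A0)
cycle 4: I3 read-ops
cycle 5: I3 finished on A0
cycle 7: I1 finished on M0
cycle 8: I1→R2
cycle 9: I2 read-ops, issue I4 (M0)
cycle 10: I3→R3, I4 read-ops
cycle 11: I2 finished on A1
cycle 12: I2→R1
cycle 15: I4 finished on M0
cycle 16: I4→R0
cycle 17: issue I5 (M1)
cycle 18: I5 read-ops
cycle 23: I5 finished on M1
cycle 24: I5→R0
cycle 25: issue I6 (A0)
cycle 26: I6 read-ops, issue I7 (M1)
cycle 27: I6 finished on A0, I7 read-ops
cycle 28: I6→R0
cycle 32: I7 finished on M1
cycle 33: I7→R3

cycle = 10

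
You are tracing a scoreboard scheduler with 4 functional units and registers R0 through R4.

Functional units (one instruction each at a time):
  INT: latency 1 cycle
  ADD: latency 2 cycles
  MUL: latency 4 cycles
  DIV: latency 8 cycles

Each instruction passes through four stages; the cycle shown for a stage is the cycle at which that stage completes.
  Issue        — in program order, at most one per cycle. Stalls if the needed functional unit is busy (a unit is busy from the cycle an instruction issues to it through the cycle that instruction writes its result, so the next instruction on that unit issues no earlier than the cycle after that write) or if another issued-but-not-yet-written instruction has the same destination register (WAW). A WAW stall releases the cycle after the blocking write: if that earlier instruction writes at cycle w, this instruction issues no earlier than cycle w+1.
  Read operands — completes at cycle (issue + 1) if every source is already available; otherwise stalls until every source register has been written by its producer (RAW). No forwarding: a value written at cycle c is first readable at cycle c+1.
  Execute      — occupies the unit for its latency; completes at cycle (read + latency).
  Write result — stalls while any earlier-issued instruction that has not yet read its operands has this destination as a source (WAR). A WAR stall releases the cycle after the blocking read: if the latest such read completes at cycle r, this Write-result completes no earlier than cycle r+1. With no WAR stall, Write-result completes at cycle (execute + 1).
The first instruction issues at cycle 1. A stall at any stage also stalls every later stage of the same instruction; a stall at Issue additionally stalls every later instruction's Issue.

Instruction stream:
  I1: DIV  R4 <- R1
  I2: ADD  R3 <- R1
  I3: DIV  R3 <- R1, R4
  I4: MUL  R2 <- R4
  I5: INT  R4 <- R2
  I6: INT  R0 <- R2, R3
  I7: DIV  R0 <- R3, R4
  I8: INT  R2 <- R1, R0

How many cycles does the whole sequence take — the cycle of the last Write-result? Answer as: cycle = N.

[I1] 1/2/10/11
[I2] 2/3/5/6
[I3] 12/13/21/22  (struct: DIV busy until I1 writes@11)
[I4] 13/14/18/19
[I5] 14/20/21/22  (RAW R2: wait I4 write@19)
[I6] 23/24/25/26  (struct: INT busy until I5 writes@22)
[I7] 27/28/36/37  (WAW R0: wait I6 write@26)
[I8] 28/38/39/40  (RAW R0: wait I7 write@37)

cycle = 40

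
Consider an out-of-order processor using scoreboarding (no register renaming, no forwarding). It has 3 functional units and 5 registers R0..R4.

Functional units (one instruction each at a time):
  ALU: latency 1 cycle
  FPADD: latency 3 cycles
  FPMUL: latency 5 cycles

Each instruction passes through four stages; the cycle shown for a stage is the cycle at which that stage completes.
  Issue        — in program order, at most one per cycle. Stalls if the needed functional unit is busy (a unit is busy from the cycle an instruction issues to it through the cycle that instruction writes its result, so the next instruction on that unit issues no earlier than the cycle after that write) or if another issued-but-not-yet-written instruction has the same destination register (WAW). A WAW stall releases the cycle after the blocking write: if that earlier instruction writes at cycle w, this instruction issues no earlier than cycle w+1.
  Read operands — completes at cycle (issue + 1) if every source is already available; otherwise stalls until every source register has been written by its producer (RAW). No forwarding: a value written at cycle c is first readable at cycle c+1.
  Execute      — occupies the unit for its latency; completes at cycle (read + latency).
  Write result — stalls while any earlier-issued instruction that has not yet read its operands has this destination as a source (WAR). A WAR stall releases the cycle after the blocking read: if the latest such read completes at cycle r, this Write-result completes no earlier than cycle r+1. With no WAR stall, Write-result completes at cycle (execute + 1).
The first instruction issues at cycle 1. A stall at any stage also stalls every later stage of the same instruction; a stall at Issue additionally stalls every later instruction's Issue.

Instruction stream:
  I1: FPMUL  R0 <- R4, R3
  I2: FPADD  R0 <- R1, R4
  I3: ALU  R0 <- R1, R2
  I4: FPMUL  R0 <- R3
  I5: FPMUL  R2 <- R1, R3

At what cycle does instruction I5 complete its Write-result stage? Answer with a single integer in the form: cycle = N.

cycle = 34

I1  is:1  ro:2  ex:7  wr:8
I2  is:9  ro:10  ex:13  wr:14  — WAW R0: wait I1 write@8
I3  is:15  ro:16  ex:17  wr:18  — WAW R0: wait I2 write@14
I4  is:19  ro:20  ex:25  wr:26  — WAW R0: wait I3 write@18
I5  is:27  ro:28  ex:33  wr:34  — struct: FPMUL busy until I4 writes@26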